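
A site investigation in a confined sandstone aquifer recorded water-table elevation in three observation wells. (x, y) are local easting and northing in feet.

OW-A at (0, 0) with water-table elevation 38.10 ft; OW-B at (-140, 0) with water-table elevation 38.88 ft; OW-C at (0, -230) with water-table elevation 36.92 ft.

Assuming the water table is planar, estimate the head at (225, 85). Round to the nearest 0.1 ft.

∂h/∂x = (38.88 − 38.10) / (-140 − 0) = -0.005571
∂h/∂y = (36.92 − 38.10) / (-230 − 0) = +0.005130
h(225, 85) = 38.10 + (-0.005571)·(225) + (+0.005130)·(85) = 38.10 -1.254 +0.436 = 37.283 ft.

37.3 ft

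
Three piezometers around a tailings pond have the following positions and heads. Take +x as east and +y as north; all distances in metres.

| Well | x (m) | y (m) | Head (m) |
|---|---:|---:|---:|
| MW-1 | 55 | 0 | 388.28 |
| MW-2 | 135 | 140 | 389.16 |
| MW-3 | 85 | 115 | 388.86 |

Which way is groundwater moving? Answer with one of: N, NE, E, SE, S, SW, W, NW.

With h = a·x + b·y + c and MW-1 as origin, the differences give:
  80·a + 140·b = +0.88
  30·a + 115·b = +0.58
Eliminate b (×115 and ×140, subtract): 5000·a = 20.000 → a = ∂h/∂x = +0.004000
Back-substitute: b = ∂h/∂y = +0.004000.
Flow = −∇h = (-0.004000 east, -0.004000 north), which points southwest.

SW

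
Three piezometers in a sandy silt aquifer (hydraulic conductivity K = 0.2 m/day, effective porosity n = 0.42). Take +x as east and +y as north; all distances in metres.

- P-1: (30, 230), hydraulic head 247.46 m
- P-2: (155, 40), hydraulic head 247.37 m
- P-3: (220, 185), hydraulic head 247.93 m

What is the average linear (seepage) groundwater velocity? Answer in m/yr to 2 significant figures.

Three-point gradient (reference P-1): Δ to P-2 = (125, -190, -0.09), Δ to P-3 = (190, -45, +0.47).
∂h/∂x = +0.003063, ∂h/∂y = +0.002489 (det = 30475).
|∇h| = √(0.003063² + 0.002489²) = 0.003947
Seepage velocity v = K·i/n = 0.2 × 0.003947 / 0.42 = 0.00188 m/day = 0.6867 m/yr.

0.69 m/yr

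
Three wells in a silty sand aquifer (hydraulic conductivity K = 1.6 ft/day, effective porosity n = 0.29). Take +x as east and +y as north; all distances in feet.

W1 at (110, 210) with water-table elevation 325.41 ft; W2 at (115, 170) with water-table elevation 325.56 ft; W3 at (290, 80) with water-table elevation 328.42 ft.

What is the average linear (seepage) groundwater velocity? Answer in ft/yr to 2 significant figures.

Three-point gradient (reference W1): Δ to W2 = (5, -40, +0.15), Δ to W3 = (180, -130, +3.01).
∂h/∂x = +0.01540, ∂h/∂y = -0.001824 (det = 6550).
|∇h| = √(0.01540² + -0.001824²) = 0.01551
Seepage velocity v = K·i/n = 1.6 × 0.01551 / 0.29 = 0.08557 ft/day = 31.25 ft/yr.

31 ft/yr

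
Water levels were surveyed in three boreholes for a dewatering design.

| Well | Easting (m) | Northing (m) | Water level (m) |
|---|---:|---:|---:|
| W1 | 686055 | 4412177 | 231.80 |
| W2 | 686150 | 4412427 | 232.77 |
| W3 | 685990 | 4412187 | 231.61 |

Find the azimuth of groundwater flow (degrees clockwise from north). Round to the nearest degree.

232°

With h = a·x + b·y + c and W1 as origin, the differences give:
  95·a + 250·b = +0.97
  (-65)·a + 10·b = -0.19
Eliminate b (×10 and ×250, subtract): 17200·a = 57.200 → a = ∂h/∂x = +0.003326
Back-substitute: b = ∂h/∂y = +0.002616.
Flow direction (−∇h) has components (-0.003326 E, -0.002616 N).
Azimuth = atan2(E, N) = atan2(-0.003326, -0.002616) = 231.8° ≈ 232°.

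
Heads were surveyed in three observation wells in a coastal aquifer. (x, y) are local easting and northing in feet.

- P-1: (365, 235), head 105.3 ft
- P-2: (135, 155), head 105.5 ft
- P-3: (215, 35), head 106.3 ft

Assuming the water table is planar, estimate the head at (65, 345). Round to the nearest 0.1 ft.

Three-point gradient (reference P-1): Δ to P-2 = (-230, -80, +0.2), Δ to P-3 = (-150, -200, +1.0).
∂h/∂x = +0.001176, ∂h/∂y = -0.005882 (det = 34000).
h(65, 345) = 105.3 + (+0.001176)·(-300) + (-0.005882)·(110) = 105.3 -0.353 -0.647 = 104.300 ft.

104.3 ft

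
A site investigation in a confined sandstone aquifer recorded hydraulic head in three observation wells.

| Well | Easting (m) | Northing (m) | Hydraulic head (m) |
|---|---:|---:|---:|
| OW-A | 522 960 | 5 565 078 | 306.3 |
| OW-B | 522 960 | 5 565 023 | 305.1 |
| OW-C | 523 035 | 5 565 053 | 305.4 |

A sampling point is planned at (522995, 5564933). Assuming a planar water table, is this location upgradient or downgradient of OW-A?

With h = a·x + b·y + c and OW-A as origin, the differences give:
  0·a + (-55)·b = -1.2
  75·a + (-25)·b = -0.9
Eliminate b (×(-25) and ×(-55), subtract): 4125·a = -19.50 → a = ∂h/∂x = -0.004727
Back-substitute: b = ∂h/∂y = +0.02182.
Head at (522995, 5564933) = 306.3 + (-0.004727)·(35) + (+0.02182)·(-145) = 302.97 m.
That is lower than the 306.3 m at OW-A, so the point is downgradient.

downgradient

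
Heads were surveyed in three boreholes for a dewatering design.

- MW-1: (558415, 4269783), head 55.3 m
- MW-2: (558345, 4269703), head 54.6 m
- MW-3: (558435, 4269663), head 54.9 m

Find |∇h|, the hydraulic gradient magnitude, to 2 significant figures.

Differences from MW-1: to MW-2 (Δx, Δy, Δh) = (-70, -80, -0.7); to MW-3 = (20, -120, -0.4).
Solve a·Δx + b·Δy = Δh: det = (-70)·(-120) − 20·(-80) = 10000.
∂h/∂x = [(-0.7)·(-120) − (-0.4)·(-80)] / 10000 = +0.005200
∂h/∂y = [(-70)·(-0.4) − 20·(-0.7)] / 10000 = +0.004200
|∇h| = √(0.005200² + 0.004200²) = 0.006684

0.0067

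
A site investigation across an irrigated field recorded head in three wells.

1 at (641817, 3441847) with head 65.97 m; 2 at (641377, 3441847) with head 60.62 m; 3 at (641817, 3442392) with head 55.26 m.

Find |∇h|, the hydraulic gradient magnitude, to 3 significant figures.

∂h/∂x = (60.62 − 65.97) / (641377 − 641817) = +0.01216
∂h/∂y = (55.26 − 65.97) / (3442392 − 3441847) = -0.01965
|∇h| = √(0.01216² + -0.01965²) = 0.02311

0.0231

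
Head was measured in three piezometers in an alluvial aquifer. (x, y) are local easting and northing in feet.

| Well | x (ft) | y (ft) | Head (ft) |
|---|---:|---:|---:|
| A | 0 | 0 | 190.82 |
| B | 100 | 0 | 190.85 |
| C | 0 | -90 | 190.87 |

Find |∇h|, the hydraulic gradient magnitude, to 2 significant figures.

0.00063

∂h/∂x = (190.85 − 190.82) / (100 − 0) = +0.0003000
∂h/∂y = (190.87 − 190.82) / (-90 − 0) = -0.0005556
|∇h| = √(0.0003000² + -0.0005556²) = 0.0006314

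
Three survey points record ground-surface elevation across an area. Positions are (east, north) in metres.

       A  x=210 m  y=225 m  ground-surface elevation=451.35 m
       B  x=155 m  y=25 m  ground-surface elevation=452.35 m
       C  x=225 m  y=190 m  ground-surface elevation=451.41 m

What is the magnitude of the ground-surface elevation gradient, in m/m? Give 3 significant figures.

With z = a·x + b·y + c and A as origin, the differences give:
  (-55)·a + (-200)·b = +1.00
  15·a + (-35)·b = +0.06
Eliminate b (×(-35) and ×(-200), subtract): 4925·a = -23.000 → a = ∂z/∂x = -0.004670
Back-substitute: b = ∂z/∂y = -0.003716.
|∇f| = √(-0.004670² + -0.003716²) = 0.005968 m/m

0.00597 m/m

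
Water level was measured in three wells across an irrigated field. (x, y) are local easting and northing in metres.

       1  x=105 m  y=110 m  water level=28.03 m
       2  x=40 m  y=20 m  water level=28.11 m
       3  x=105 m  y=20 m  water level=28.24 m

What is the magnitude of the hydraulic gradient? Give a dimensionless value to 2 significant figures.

0.0031

Three-point gradient (reference 1): Δ to 2 = (-65, -90, +0.08), Δ to 3 = (0, -90, +0.21).
∂h/∂x = +0.002000, ∂h/∂y = -0.002333 (det = 5850).
|∇h| = √(0.002000² + -0.002333²) = 0.003073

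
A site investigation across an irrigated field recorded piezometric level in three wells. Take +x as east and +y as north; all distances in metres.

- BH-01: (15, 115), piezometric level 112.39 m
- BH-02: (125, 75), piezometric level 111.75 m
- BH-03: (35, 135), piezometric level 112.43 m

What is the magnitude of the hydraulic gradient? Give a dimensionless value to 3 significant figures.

Taking BH-01 as reference: BH-02−BH-01 = (110, -40, -0.64); BH-03−BH-01 = (20, 20, +0.04).
Determinant of the coordinate differences = 110·20 − 20·(-40) = 3000.
∂h/∂x = [(-0.64)·20 − (+0.04)·(-40)] / 3000 = -0.003733
∂h/∂y = [110·(+0.04) − 20·(-0.64)] / 3000 = +0.005733
|∇h| = √(-0.003733² + 0.005733²) = 0.006841

0.00684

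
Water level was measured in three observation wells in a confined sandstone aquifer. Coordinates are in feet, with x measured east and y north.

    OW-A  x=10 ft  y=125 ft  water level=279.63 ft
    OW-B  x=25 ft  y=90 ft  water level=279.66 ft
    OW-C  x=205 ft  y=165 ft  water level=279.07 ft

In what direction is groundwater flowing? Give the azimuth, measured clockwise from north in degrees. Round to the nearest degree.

Taking OW-A as reference: OW-B−OW-A = (15, -35, +0.03); OW-C−OW-A = (195, 40, -0.56).
Solve a·Δx + b·Δy = Δh: det = 15·40 − 195·(-35) = 7425.
∂h/∂x = [(+0.03)·40 − (-0.56)·(-35)] / 7425 = -0.002478
∂h/∂y = [15·(-0.56) − 195·(+0.03)] / 7425 = -0.001919
Flow direction (−∇h) has components (+0.002478 E, +0.001919 N).
Azimuth = atan2(E, N) = atan2(+0.002478, +0.001919) = 52.2° ≈ 052°.

052°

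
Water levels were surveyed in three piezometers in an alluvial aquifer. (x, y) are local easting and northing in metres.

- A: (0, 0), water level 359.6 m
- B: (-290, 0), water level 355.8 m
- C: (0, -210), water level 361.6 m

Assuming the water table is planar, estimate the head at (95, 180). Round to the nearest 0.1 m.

359.1 m

∂h/∂x = (355.8 − 359.6) / (-290 − 0) = +0.01310
∂h/∂y = (361.6 − 359.6) / (-210 − 0) = -0.009524
h(95, 180) = 359.6 + (+0.01310)·(95) + (-0.009524)·(180) = 359.6 +1.245 -1.714 = 359.131 m.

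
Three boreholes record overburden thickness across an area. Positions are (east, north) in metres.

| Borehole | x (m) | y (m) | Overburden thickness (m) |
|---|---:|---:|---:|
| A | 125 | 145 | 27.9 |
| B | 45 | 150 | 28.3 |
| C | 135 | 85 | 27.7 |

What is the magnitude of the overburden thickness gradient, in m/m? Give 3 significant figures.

0.00546 m/m

With d = a·x + b·y + c and A as origin, the differences give:
  (-80)·a + 5·b = +0.4
  10·a + (-60)·b = -0.2
Eliminate b (×(-60) and ×5, subtract): 4750·a = -23.00 → a = ∂d/∂x = -0.004842
Back-substitute: b = ∂d/∂y = +0.002526.
|∇f| = √(-0.004842² + 0.002526²) = 0.005461 m/m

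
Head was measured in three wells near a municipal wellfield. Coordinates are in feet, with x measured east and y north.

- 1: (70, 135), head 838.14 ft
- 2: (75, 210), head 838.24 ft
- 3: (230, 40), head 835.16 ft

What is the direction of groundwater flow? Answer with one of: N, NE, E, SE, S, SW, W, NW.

Differences from 1: to 2 (Δx, Δy, Δh) = (5, 75, +0.10); to 3 = (160, -95, -2.98).
Solve a·Δx + b·Δy = Δh: det = 5·(-95) − 160·75 = -12475.
∂h/∂x = [(+0.10)·(-95) − (-2.98)·75] / -12475 = -0.01715
∂h/∂y = [5·(-2.98) − 160·(+0.10)] / -12475 = +0.002477
Flow = −∇h = (+0.01715 east, -0.002477 north), which points east.

E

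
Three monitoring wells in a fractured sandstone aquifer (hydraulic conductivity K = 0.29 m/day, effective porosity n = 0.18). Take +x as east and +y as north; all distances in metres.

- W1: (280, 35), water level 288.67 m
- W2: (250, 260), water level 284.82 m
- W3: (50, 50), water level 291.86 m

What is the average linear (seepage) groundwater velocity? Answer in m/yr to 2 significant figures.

Differences from W1: to W2 (Δx, Δy, Δh) = (-30, 225, -3.85); to W3 = (-230, 15, +3.19).
Determinant of the coordinate differences = (-30)·15 − (-230)·225 = 51300.
∂h/∂x = [(-3.85)·15 − (+3.19)·225] / 51300 = -0.01512
∂h/∂y = [(-30)·(+3.19) − (-230)·(-3.85)] / 51300 = -0.01913
|∇h| = √(-0.01512² + -0.01913²) = 0.02438
Seepage velocity v = K·i/n = 0.29 × 0.02438 / 0.18 = 0.03928 m/day = 14.35 m/yr.

14 m/yr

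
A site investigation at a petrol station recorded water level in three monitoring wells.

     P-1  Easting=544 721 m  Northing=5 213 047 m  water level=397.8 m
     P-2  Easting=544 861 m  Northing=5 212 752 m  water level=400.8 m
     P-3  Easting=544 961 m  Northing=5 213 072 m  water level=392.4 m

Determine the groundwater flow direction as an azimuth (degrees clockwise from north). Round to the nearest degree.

046°

Three-point gradient (reference P-1): Δ to P-2 = (140, -295, +3.0), Δ to P-3 = (240, 25, -5.4).
∂h/∂x = -0.02043, ∂h/∂y = -0.01987 (det = 74300).
Flow direction (−∇h) has components (+0.02043 E, +0.01987 N).
Azimuth = atan2(E, N) = atan2(+0.02043, +0.01987) = 45.8° ≈ 046°.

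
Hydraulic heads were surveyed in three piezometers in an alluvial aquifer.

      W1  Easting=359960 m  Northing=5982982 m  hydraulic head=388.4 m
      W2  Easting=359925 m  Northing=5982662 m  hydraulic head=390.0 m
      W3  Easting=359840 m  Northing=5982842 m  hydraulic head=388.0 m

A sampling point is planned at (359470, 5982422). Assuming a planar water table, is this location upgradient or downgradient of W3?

downgradient

Three-point gradient (reference W1): Δ to W2 = (-35, -320, +1.6), Δ to W3 = (-120, -140, -0.4).
∂h/∂x = +0.01051, ∂h/∂y = -0.006149 (det = -33500).
Head at (359470, 5982422) = 388.4 + (+0.01051)·(-490) + (-0.006149)·(-560) = 386.69 m.
That is lower than the 388.0 m at W3, so the point is downgradient.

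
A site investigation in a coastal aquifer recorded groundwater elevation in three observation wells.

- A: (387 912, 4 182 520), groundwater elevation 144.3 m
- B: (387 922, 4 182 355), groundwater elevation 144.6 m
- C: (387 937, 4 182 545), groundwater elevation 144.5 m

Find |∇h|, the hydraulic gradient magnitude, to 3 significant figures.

With h = a·x + b·y + c and A as origin, the differences give:
  10·a + (-165)·b = +0.3
  25·a + 25·b = +0.2
Eliminate b (×25 and ×(-165), subtract): 4375·a = 40.50 → a = ∂h/∂x = +0.009257
Back-substitute: b = ∂h/∂y = -0.001257.
|∇h| = √(0.009257² + -0.001257²) = 0.009342

0.00934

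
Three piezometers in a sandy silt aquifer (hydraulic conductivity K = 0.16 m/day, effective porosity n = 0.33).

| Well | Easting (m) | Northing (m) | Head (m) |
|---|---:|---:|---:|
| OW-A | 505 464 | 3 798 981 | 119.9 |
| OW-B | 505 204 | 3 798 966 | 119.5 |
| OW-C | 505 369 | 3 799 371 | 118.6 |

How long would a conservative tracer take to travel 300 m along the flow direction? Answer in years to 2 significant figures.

With h = a·x + b·y + c and OW-A as origin, the differences give:
  (-260)·a + (-15)·b = -0.4
  (-95)·a + 390·b = -1.3
Eliminate b (×390 and ×(-15), subtract): -102825·a = -175.50 → a = ∂h/∂x = +0.001707
Back-substitute: b = ∂h/∂y = -0.002918.
|∇h| = √(0.001707² + -0.002918²) = 0.003381
Seepage velocity v = K·i/n = 0.16 × 0.003381 / 0.33 = 0.001639 m/day.
t = 300 / 0.001639 = 1.83e+05 days = 501 years.

500 years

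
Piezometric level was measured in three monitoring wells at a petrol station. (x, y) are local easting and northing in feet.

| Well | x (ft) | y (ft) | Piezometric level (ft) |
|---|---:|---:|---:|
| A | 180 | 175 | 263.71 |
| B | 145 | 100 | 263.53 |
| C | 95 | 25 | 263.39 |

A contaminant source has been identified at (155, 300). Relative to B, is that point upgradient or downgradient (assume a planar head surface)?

Taking A as reference: B−A = (-35, -75, -0.18); C−A = (-85, -150, -0.32).
Determinant of the coordinate differences = (-35)·(-150) − (-85)·(-75) = -1125.
∂h/∂x = [(-0.18)·(-150) − (-0.32)·(-75)] / -1125 = -0.002667
∂h/∂y = [(-35)·(-0.32) − (-85)·(-0.18)] / -1125 = +0.003644
Head at (155, 300) = 263.71 + (-0.002667)·(-25) + (+0.003644)·(125) = 264.23 ft.
That is higher than the 263.53 ft at B, so the point is upgradient.

upgradient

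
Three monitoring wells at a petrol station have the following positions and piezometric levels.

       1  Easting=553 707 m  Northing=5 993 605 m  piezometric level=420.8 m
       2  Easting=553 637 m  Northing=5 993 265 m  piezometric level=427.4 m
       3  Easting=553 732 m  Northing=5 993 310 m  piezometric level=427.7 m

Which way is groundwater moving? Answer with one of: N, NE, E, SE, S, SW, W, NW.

NW

Three-point gradient (reference 1): Δ to 2 = (-70, -340, +6.6), Δ to 3 = (25, -295, +6.9).
∂h/∂x = +0.01369, ∂h/∂y = -0.02223 (det = 29150).
Flow = −∇h = (-0.01369 east, +0.02223 north), which points northwest.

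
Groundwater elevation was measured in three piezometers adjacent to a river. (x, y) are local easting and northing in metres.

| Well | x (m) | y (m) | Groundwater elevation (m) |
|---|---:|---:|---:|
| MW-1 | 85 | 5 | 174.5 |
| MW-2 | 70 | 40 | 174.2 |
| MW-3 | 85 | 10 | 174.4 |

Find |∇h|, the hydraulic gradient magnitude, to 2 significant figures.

0.033

Differences from MW-1: to MW-2 (Δx, Δy, Δh) = (-15, 35, -0.3); to MW-3 = (0, 5, -0.1).
Determinant of the coordinate differences = (-15)·5 − 0·35 = -75.
∂h/∂x = [(-0.3)·5 − (-0.1)·35] / -75 = -0.02667
∂h/∂y = [(-15)·(-0.1) − 0·(-0.3)] / -75 = -0.02000
|∇h| = √(-0.02667² + -0.02000²) = 0.03334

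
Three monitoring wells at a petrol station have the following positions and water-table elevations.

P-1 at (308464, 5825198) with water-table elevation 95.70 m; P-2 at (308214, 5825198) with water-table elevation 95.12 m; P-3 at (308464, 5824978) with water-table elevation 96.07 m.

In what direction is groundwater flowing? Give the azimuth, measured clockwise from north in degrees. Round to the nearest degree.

306°

∂h/∂x = (95.12 − 95.70) / (308214 − 308464) = +0.002320
∂h/∂y = (96.07 − 95.70) / (5824978 − 5825198) = -0.001682
Flow direction (−∇h) has components (-0.002320 E, +0.001682 N).
Azimuth = atan2(E, N) = atan2(-0.002320, +0.001682) = 305.9° ≈ 306°.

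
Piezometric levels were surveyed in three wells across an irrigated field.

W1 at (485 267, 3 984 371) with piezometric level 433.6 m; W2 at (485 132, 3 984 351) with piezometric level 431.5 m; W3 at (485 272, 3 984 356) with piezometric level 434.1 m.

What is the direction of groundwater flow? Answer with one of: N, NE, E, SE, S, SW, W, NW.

Differences from W1: to W2 (Δx, Δy, Δh) = (-135, -20, -2.1); to W3 = (5, -15, +0.5).
Determinant of the coordinate differences = (-135)·(-15) − 5·(-20) = 2125.
∂h/∂x = [(-2.1)·(-15) − (+0.5)·(-20)] / 2125 = +0.01953
∂h/∂y = [(-135)·(+0.5) − 5·(-2.1)] / 2125 = -0.02682
Flow = −∇h = (-0.01953 east, +0.02682 north), which points northwest.

NW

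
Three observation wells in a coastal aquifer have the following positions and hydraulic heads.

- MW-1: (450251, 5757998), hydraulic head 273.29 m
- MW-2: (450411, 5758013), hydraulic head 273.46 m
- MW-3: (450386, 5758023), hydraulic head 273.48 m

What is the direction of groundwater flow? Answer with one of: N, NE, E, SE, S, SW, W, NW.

Differences from MW-1: to MW-2 (Δx, Δy, Δh) = (160, 15, +0.17); to MW-3 = (135, 25, +0.19).
Solve a·Δx + b·Δy = Δh: det = 160·25 − 135·15 = 1975.
∂h/∂x = [(+0.17)·25 − (+0.19)·15] / 1975 = +0.0007089
∂h/∂y = [160·(+0.19) − 135·(+0.17)] / 1975 = +0.003772
Flow = −∇h = (-0.0007089 east, -0.003772 north), which points south.

S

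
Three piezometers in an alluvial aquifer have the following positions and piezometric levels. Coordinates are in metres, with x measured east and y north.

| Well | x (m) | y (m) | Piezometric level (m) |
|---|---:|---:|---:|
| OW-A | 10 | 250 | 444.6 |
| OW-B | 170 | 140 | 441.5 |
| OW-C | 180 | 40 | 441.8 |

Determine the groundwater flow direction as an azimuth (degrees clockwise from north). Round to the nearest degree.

077°

Taking OW-A as reference: OW-B−OW-A = (160, -110, -3.1); OW-C−OW-A = (170, -210, -2.8).
Solve a·Δx + b·Δy = Δh: det = 160·(-210) − 170·(-110) = -14900.
∂h/∂x = [(-3.1)·(-210) − (-2.8)·(-110)] / -14900 = -0.02302
∂h/∂y = [160·(-2.8) − 170·(-3.1)] / -14900 = -0.005302
Flow direction (−∇h) has components (+0.02302 E, +0.005302 N).
Azimuth = atan2(E, N) = atan2(+0.02302, +0.005302) = 77.0° ≈ 077°.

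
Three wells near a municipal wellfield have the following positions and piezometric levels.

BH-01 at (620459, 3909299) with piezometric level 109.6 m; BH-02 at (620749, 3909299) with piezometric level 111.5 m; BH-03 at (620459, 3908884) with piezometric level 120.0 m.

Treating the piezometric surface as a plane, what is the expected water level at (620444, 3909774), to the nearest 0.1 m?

97.6 m

∂h/∂x = (111.5 − 109.6) / (620749 − 620459) = +0.006552
∂h/∂y = (120.0 − 109.6) / (3908884 − 3909299) = -0.02506
h(620444, 3909774) = 109.6 + (+0.006552)·(-15) + (-0.02506)·(475) = 109.6 -0.098 -11.904 = 97.598 m.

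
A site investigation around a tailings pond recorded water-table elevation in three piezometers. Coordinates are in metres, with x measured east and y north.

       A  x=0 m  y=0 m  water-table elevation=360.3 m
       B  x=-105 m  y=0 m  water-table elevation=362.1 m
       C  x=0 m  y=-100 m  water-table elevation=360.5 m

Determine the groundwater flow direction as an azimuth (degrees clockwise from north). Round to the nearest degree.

∂h/∂x = (362.1 − 360.3) / (-105 − 0) = -0.01714
∂h/∂y = (360.5 − 360.3) / (-100 − 0) = -0.002000
Flow direction (−∇h) has components (+0.01714 E, +0.002000 N).
Azimuth = atan2(E, N) = atan2(+0.01714, +0.002000) = 83.3° ≈ 083°.

083°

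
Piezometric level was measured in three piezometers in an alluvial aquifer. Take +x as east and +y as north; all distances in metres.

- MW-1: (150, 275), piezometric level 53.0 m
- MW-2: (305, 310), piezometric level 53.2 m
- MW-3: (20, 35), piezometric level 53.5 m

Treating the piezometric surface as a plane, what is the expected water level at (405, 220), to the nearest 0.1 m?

With h = a·x + b·y + c and MW-1 as origin, the differences give:
  155·a + 35·b = +0.2
  (-130)·a + (-240)·b = +0.5
Eliminate b (×(-240) and ×35, subtract): -32650·a = -65.50 → a = ∂h/∂x = +0.002006
Back-substitute: b = ∂h/∂y = -0.003170.
h(405, 220) = 53.0 + (+0.002006)·(255) + (-0.003170)·(-55) = 53.0 +0.512 +0.174 = 53.686 m.

53.7 m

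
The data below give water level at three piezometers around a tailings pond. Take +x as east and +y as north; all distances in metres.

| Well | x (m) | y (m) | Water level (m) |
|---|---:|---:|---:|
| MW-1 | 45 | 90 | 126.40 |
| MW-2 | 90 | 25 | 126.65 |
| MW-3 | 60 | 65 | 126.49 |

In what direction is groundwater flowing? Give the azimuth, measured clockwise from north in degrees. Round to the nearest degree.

307°

Differences from MW-1: to MW-2 (Δx, Δy, Δh) = (45, -65, +0.25); to MW-3 = (15, -25, +0.09).
Determinant of the coordinate differences = 45·(-25) − 15·(-65) = -150.
∂h/∂x = [(+0.25)·(-25) − (+0.09)·(-65)] / -150 = +0.002667
∂h/∂y = [45·(+0.09) − 15·(+0.25)] / -150 = -0.002000
Flow direction (−∇h) has components (-0.002667 E, +0.002000 N).
Azimuth = atan2(E, N) = atan2(-0.002667, +0.002000) = 306.9° ≈ 307°.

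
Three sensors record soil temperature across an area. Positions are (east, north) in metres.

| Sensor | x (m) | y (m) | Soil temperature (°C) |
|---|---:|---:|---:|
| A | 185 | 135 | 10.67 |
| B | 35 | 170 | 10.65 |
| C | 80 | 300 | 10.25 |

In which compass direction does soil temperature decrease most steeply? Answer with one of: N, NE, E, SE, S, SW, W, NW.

Differences from A: to B (Δx, Δy, Δh) = (-150, 35, -0.02); to C = (-105, 165, -0.42).
Solve a·Δx + b·Δy = ΔT: det = (-150)·165 − (-105)·35 = -21075.
∂T/∂x = [(-0.02)·165 − (-0.42)·35] / -21075 = -0.0005409
∂T/∂y = [(-150)·(-0.42) − (-105)·(-0.02)] / -21075 = -0.002890
Steepest decrease is along −∇f = (+0.0005409 E, +0.002890 N) → north.

N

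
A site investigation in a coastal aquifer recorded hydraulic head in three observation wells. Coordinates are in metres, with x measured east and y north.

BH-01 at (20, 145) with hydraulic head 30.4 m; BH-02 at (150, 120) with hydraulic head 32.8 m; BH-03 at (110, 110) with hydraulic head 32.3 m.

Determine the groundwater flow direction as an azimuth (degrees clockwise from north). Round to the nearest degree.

Taking BH-01 as reference: BH-02−BH-01 = (130, -25, +2.4); BH-03−BH-01 = (90, -35, +1.9).
Solve a·Δx + b·Δy = Δh: det = 130·(-35) − 90·(-25) = -2300.
∂h/∂x = [(+2.4)·(-35) − (+1.9)·(-25)] / -2300 = +0.01587
∂h/∂y = [130·(+1.9) − 90·(+2.4)] / -2300 = -0.01348
Flow direction (−∇h) has components (-0.01587 E, +0.01348 N).
Azimuth = atan2(E, N) = atan2(-0.01587, +0.01348) = 310.3° ≈ 310°.

310°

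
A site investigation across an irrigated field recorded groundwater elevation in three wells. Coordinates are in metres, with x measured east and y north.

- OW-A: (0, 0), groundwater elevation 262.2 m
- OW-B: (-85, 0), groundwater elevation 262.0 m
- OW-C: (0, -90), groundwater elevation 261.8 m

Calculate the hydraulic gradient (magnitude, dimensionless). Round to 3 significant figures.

∂h/∂x = (262.0 − 262.2) / (-85 − 0) = +0.002353
∂h/∂y = (261.8 − 262.2) / (-90 − 0) = +0.004444
|∇h| = √(0.002353² + 0.004444²) = 0.005028

0.00503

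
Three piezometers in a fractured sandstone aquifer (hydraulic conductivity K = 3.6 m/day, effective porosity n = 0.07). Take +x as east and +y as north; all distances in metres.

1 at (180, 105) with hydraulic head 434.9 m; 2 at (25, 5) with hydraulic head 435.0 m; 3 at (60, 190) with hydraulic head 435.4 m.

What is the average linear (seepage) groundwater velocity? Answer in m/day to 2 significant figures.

0.18 m/day

Taking 1 as reference: 2−1 = (-155, -100, +0.1); 3−1 = (-120, 85, +0.5).
Solve a·Δx + b·Δy = Δh: det = (-155)·85 − (-120)·(-100) = -25175.
∂h/∂x = [(+0.1)·85 − (+0.5)·(-100)] / -25175 = -0.002324
∂h/∂y = [(-155)·(+0.5) − (-120)·(+0.1)] / -25175 = +0.002602
|∇h| = √(-0.002324² + 0.002602²) = 0.003489
Seepage velocity v = K·i/n = 3.6 × 0.003489 / 0.07 = 0.1794 m/day.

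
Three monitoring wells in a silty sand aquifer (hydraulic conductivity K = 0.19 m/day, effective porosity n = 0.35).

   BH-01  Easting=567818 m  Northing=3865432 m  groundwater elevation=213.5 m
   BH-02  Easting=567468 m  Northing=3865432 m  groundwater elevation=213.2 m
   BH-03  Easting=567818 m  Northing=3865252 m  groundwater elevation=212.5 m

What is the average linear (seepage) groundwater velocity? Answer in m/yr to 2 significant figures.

∂h/∂x = (213.2 − 213.5) / (567468 − 567818) = +0.0008571
∂h/∂y = (212.5 − 213.5) / (3865252 − 3865432) = +0.005556
|∇h| = √(0.0008571² + 0.005556²) = 0.005622
Seepage velocity v = K·i/n = 0.19 × 0.005622 / 0.35 = 0.003052 m/day = 1.115 m/yr.

1.1 m/yr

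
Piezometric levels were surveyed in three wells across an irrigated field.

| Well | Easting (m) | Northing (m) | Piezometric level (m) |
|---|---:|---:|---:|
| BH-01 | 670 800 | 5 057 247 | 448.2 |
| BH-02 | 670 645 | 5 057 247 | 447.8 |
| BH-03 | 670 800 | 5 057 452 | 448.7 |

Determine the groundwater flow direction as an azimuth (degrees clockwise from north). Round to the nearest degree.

227°

∂h/∂x = (447.8 − 448.2) / (670645 − 670800) = +0.002581
∂h/∂y = (448.7 − 448.2) / (5057452 − 5057247) = +0.002439
Flow direction (−∇h) has components (-0.002581 E, -0.002439 N).
Azimuth = atan2(E, N) = atan2(-0.002581, -0.002439) = 226.6° ≈ 227°.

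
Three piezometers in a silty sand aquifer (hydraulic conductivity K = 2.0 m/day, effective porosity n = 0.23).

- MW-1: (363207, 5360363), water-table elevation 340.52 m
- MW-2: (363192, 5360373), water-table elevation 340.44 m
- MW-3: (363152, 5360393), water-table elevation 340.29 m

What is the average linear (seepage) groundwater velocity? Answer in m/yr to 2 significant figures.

30 m/yr

With h = a·x + b·y + c and MW-1 as origin, the differences give:
  (-15)·a + 10·b = -0.08
  (-55)·a + 30·b = -0.23
Eliminate b (×30 and ×10, subtract): 100·a = -0.100 → a = ∂h/∂x = -0.0010000
Back-substitute: b = ∂h/∂y = -0.009500.
|∇h| = √(-0.0010000² + -0.009500²) = 0.009552
Seepage velocity v = K·i/n = 2.0 × 0.009552 / 0.23 = 0.08306 m/day = 30.34 m/yr.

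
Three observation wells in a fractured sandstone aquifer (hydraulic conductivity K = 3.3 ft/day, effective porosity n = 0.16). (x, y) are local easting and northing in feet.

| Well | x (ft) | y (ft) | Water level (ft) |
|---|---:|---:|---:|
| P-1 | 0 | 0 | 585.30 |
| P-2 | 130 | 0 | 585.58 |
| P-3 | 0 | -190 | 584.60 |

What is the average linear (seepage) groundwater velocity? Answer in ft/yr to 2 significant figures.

∂h/∂x = (585.58 − 585.30) / (130 − 0) = +0.002154
∂h/∂y = (584.60 − 585.30) / (-190 − 0) = +0.003684
|∇h| = √(0.002154² + 0.003684²) = 0.004268
Seepage velocity v = K·i/n = 3.3 × 0.004268 / 0.16 = 0.08803 ft/day = 32.15 ft/yr.

32 ft/yr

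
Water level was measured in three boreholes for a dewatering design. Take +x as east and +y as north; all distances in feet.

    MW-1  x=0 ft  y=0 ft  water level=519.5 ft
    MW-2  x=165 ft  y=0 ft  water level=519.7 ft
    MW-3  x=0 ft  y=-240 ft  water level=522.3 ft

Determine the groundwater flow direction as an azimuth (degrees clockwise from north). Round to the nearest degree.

354°

∂h/∂x = (519.7 − 519.5) / (165 − 0) = +0.001212
∂h/∂y = (522.3 − 519.5) / (-240 − 0) = -0.01167
Flow direction (−∇h) has components (-0.001212 E, +0.01167 N).
Azimuth = atan2(E, N) = atan2(-0.001212, +0.01167) = 354.1° ≈ 354°.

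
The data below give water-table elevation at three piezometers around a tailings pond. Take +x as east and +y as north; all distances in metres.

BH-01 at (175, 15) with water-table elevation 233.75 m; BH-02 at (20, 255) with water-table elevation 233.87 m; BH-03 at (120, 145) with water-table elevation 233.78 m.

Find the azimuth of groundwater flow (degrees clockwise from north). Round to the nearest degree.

077°

Taking BH-01 as reference: BH-02−BH-01 = (-155, 240, +0.12); BH-03−BH-01 = (-55, 130, +0.03).
Determinant of the coordinate differences = (-155)·130 − (-55)·240 = -6950.
∂h/∂x = [(+0.12)·130 − (+0.03)·240] / -6950 = -0.001209
∂h/∂y = [(-155)·(+0.03) − (-55)·(+0.12)] / -6950 = -0.0002806
Flow direction (−∇h) has components (+0.001209 E, +0.0002806 N).
Azimuth = atan2(E, N) = atan2(+0.001209, +0.0002806) = 76.9° ≈ 077°.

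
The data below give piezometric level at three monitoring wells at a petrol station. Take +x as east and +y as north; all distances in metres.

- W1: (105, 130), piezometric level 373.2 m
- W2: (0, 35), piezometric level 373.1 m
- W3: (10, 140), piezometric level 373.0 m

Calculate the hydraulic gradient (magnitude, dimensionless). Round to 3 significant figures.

Taking W1 as reference: W2−W1 = (-105, -95, -0.1); W3−W1 = (-95, 10, -0.2).
Solve a·Δx + b·Δy = Δh: det = (-105)·10 − (-95)·(-95) = -10075.
∂h/∂x = [(-0.1)·10 − (-0.2)·(-95)] / -10075 = +0.001985
∂h/∂y = [(-105)·(-0.2) − (-95)·(-0.1)] / -10075 = -0.001141
|∇h| = √(0.001985² + -0.001141²) = 0.00229

0.00229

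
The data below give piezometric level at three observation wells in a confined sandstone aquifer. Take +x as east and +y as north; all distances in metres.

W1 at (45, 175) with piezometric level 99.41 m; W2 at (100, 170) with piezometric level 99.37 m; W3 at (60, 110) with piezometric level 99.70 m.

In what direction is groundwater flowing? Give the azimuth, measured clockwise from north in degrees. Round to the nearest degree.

014°

With h = a·x + b·y + c and W1 as origin, the differences give:
  55·a + (-5)·b = -0.04
  15·a + (-65)·b = +0.29
Eliminate b (×(-65) and ×(-5), subtract): -3500·a = 4.050 → a = ∂h/∂x = -0.001157
Back-substitute: b = ∂h/∂y = -0.004729.
Flow direction (−∇h) has components (+0.001157 E, +0.004729 N).
Azimuth = atan2(E, N) = atan2(+0.001157, +0.004729) = 13.8° ≈ 014°.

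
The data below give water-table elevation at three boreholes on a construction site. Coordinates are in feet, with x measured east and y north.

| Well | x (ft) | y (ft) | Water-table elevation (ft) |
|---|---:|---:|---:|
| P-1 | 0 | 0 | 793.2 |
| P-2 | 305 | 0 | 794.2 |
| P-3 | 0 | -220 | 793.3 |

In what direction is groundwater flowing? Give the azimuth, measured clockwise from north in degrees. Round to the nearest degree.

278°

∂h/∂x = (794.2 − 793.2) / (305 − 0) = +0.003279
∂h/∂y = (793.3 − 793.2) / (-220 − 0) = -0.0004545
Flow direction (−∇h) has components (-0.003279 E, +0.0004545 N).
Azimuth = atan2(E, N) = atan2(-0.003279, +0.0004545) = 277.9° ≈ 278°.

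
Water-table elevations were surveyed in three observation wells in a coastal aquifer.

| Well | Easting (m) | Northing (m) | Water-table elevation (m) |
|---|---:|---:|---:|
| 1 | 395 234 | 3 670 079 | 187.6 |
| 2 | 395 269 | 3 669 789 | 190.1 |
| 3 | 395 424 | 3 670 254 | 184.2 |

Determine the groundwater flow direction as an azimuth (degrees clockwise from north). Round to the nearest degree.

With h = a·x + b·y + c and 1 as origin, the differences give:
  35·a + (-290)·b = +2.5
  190·a + 175·b = -3.4
Eliminate b (×175 and ×(-290), subtract): 61225·a = -548.50 → a = ∂h/∂x = -0.008959
Back-substitute: b = ∂h/∂y = -0.009702.
Flow direction (−∇h) has components (+0.008959 E, +0.009702 N).
Azimuth = atan2(E, N) = atan2(+0.008959, +0.009702) = 42.7° ≈ 043°.

043°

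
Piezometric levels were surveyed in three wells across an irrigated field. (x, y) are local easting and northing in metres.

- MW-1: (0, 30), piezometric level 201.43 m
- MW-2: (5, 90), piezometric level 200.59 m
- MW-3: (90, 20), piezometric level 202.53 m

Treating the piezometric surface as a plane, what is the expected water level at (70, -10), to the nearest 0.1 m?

202.8 m

With h = a·x + b·y + c and MW-1 as origin, the differences give:
  5·a + 60·b = -0.84
  90·a + (-10)·b = +1.10
Eliminate b (×(-10) and ×60, subtract): -5450·a = -57.600 → a = ∂h/∂x = +0.01057
Back-substitute: b = ∂h/∂y = -0.01488.
h(70, -10) = 201.43 + (+0.01057)·(70) + (-0.01488)·(-40) = 201.43 +0.740 +0.595 = 202.765 m.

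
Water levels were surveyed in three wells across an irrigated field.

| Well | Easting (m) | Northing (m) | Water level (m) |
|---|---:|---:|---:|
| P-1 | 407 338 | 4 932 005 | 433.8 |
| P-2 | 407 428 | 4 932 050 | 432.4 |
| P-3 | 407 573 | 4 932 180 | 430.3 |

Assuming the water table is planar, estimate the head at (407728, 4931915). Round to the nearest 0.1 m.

Three-point gradient (reference P-1): Δ to P-2 = (90, 45, -1.4), Δ to P-3 = (235, 175, -3.5).
∂h/∂x = -0.01691, ∂h/∂y = +0.002705 (det = 5175).
h(407728, 4931915) = 433.8 + (-0.01691)·(390) + (+0.002705)·(-90) = 433.8 -6.594 -0.243 = 426.962 m.

427.0 m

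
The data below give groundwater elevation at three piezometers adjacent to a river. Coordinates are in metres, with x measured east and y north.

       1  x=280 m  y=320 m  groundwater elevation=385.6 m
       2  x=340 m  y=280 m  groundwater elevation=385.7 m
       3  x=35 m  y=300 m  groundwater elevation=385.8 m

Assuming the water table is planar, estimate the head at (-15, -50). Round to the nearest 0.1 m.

Taking 1 as reference: 2−1 = (60, -40, +0.1); 3−1 = (-245, -20, +0.2).
Solve a·Δx + b·Δy = Δh: det = 60·(-20) − (-245)·(-40) = -11000.
∂h/∂x = [(+0.1)·(-20) − (+0.2)·(-40)] / -11000 = -0.0005455
∂h/∂y = [60·(+0.2) − (-245)·(+0.1)] / -11000 = -0.003318
h(-15, -50) = 385.6 + (-0.0005455)·(-295) + (-0.003318)·(-370) = 385.6 +0.161 +1.228 = 386.989 m.

387.0 m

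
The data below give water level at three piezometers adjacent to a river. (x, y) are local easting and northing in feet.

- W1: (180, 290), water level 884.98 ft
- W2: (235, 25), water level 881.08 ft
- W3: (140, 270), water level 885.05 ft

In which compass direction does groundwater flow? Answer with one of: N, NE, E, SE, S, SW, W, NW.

SE

Taking W1 as reference: W2−W1 = (55, -265, -3.90); W3−W1 = (-40, -20, +0.07).
Determinant of the coordinate differences = 55·(-20) − (-40)·(-265) = -11700.
∂h/∂x = [(-3.90)·(-20) − (+0.07)·(-265)] / -11700 = -0.008252
∂h/∂y = [55·(+0.07) − (-40)·(-3.90)] / -11700 = +0.01300
Flow = −∇h = (+0.008252 east, -0.01300 north), which points southeast.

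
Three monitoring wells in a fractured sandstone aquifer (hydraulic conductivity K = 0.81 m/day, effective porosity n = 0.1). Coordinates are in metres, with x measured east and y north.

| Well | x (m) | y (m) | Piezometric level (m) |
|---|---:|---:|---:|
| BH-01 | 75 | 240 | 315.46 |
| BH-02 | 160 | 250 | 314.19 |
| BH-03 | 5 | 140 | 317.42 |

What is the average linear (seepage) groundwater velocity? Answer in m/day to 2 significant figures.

0.14 m/day

Taking BH-01 as reference: BH-02−BH-01 = (85, 10, -1.27); BH-03−BH-01 = (-70, -100, +1.96).
Determinant of the coordinate differences = 85·(-100) − (-70)·10 = -7800.
∂h/∂x = [(-1.27)·(-100) − (+1.96)·10] / -7800 = -0.01377
∂h/∂y = [85·(+1.96) − (-70)·(-1.27)] / -7800 = -0.009962
|∇h| = √(-0.01377² + -0.009962²) = 0.017
Seepage velocity v = K·i/n = 0.81 × 0.017 / 0.1 = 0.1377 m/day.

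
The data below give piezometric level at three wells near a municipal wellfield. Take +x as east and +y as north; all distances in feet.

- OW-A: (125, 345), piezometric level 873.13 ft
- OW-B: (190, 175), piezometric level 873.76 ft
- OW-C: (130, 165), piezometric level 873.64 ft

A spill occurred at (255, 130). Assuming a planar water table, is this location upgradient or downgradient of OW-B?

upgradient

Taking OW-A as reference: OW-B−OW-A = (65, -170, +0.63); OW-C−OW-A = (5, -180, +0.51).
Solve a·Δx + b·Δy = Δh: det = 65·(-180) − 5·(-170) = -10850.
∂h/∂x = [(+0.63)·(-180) − (+0.51)·(-170)] / -10850 = +0.002461
∂h/∂y = [65·(+0.51) − 5·(+0.63)] / -10850 = -0.002765
Head at (255, 130) = 873.13 + (+0.002461)·(130) + (-0.002765)·(-215) = 874.04 ft.
That is higher than the 873.76 ft at OW-B, so the point is upgradient.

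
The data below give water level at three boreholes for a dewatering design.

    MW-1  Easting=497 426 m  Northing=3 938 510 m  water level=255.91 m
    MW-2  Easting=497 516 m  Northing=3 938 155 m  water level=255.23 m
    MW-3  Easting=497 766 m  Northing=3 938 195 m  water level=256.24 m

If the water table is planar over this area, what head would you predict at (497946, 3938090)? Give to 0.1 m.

256.6 m

With h = a·x + b·y + c and MW-1 as origin, the differences give:
  90·a + (-355)·b = -0.68
  340·a + (-315)·b = +0.33
Eliminate b (×(-315) and ×(-355), subtract): 92350·a = 331.350 → a = ∂h/∂x = +0.003588
Back-substitute: b = ∂h/∂y = +0.002825.
h(497946, 3938090) = 255.91 + (+0.003588)·(520) + (+0.002825)·(-420) = 255.91 +1.866 -1.187 = 256.589 m.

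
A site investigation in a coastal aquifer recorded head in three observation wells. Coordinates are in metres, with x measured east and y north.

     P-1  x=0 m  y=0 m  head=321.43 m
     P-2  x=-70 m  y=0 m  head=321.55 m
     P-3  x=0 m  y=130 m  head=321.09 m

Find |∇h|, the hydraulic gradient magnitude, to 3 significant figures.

∂h/∂x = (321.55 − 321.43) / (-70 − 0) = -0.001714
∂h/∂y = (321.09 − 321.43) / (130 − 0) = -0.002615
|∇h| = √(-0.001714² + -0.002615²) = 0.003127

0.00313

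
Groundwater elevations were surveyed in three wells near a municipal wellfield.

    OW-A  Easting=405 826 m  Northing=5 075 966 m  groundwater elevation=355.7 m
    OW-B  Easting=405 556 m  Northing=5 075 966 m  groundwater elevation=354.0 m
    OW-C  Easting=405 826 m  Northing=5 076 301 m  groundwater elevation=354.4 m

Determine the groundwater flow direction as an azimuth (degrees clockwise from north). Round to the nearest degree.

302°

∂h/∂x = (354.0 − 355.7) / (405556 − 405826) = +0.006296
∂h/∂y = (354.4 − 355.7) / (5076301 − 5075966) = -0.003881
Flow direction (−∇h) has components (-0.006296 E, +0.003881 N).
Azimuth = atan2(E, N) = atan2(-0.006296, +0.003881) = 301.6° ≈ 302°.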